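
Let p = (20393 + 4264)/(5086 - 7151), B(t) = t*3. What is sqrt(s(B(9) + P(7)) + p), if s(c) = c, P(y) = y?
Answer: sqrt(94066945)/2065 ≈ 4.6968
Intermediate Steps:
B(t) = 3*t
p = -24657/2065 (p = 24657/(-2065) = 24657*(-1/2065) = -24657/2065 ≈ -11.940)
sqrt(s(B(9) + P(7)) + p) = sqrt((3*9 + 7) - 24657/2065) = sqrt((27 + 7) - 24657/2065) = sqrt(34 - 24657/2065) = sqrt(45553/2065) = sqrt(94066945)/2065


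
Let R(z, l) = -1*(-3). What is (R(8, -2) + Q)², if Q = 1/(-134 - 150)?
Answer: 724201/80656 ≈ 8.9789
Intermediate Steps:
R(z, l) = 3
Q = -1/284 (Q = 1/(-284) = -1/284 ≈ -0.0035211)
(R(8, -2) + Q)² = (3 - 1/284)² = (851/284)² = 724201/80656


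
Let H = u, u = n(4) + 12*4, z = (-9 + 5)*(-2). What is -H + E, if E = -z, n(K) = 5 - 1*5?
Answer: -56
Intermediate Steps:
n(K) = 0 (n(K) = 5 - 5 = 0)
z = 8 (z = -4*(-2) = 8)
E = -8 (E = -1*8 = -8)
u = 48 (u = 0 + 12*4 = 0 + 48 = 48)
H = 48
-H + E = -1*48 - 8 = -48 - 8 = -56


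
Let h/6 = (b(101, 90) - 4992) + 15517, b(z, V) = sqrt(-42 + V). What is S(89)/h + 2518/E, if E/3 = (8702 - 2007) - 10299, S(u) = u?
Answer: -23103743703/99808794877 - 178*sqrt(3)/332326731 ≈ -0.23148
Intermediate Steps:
E = -10812 (E = 3*((8702 - 2007) - 10299) = 3*(6695 - 10299) = 3*(-3604) = -10812)
h = 63150 + 24*sqrt(3) (h = 6*((sqrt(-42 + 90) - 4992) + 15517) = 6*((sqrt(48) - 4992) + 15517) = 6*((4*sqrt(3) - 4992) + 15517) = 6*((-4992 + 4*sqrt(3)) + 15517) = 6*(10525 + 4*sqrt(3)) = 63150 + 24*sqrt(3) ≈ 63192.)
S(89)/h + 2518/E = 89/(63150 + 24*sqrt(3)) + 2518/(-10812) = 89/(63150 + 24*sqrt(3)) + 2518*(-1/10812) = 89/(63150 + 24*sqrt(3)) - 1259/5406 = -1259/5406 + 89/(63150 + 24*sqrt(3))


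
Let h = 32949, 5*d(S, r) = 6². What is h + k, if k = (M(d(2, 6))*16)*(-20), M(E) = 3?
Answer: 31989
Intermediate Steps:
d(S, r) = 36/5 (d(S, r) = (⅕)*6² = (⅕)*36 = 36/5)
k = -960 (k = (3*16)*(-20) = 48*(-20) = -960)
h + k = 32949 - 960 = 31989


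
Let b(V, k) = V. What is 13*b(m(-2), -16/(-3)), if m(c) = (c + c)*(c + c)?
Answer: 208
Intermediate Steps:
m(c) = 4*c² (m(c) = (2*c)*(2*c) = 4*c²)
13*b(m(-2), -16/(-3)) = 13*(4*(-2)²) = 13*(4*4) = 13*16 = 208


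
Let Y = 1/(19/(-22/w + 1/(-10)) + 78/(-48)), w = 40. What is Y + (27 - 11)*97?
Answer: 4980264/3209 ≈ 1552.0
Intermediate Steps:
Y = -104/3209 (Y = 1/(19/(-22/40 + 1/(-10)) + 78/(-48)) = 1/(19/(-22*1/40 + 1*(-⅒)) + 78*(-1/48)) = 1/(19/(-11/20 - ⅒) - 13/8) = 1/(19/(-13/20) - 13/8) = 1/(19*(-20/13) - 13/8) = 1/(-380/13 - 13/8) = 1/(-3209/104) = -104/3209 ≈ -0.032409)
Y + (27 - 11)*97 = -104/3209 + (27 - 11)*97 = -104/3209 + 16*97 = -104/3209 + 1552 = 4980264/3209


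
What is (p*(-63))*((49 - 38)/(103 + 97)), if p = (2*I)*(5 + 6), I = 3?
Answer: -22869/100 ≈ -228.69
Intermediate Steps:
p = 66 (p = (2*3)*(5 + 6) = 6*11 = 66)
(p*(-63))*((49 - 38)/(103 + 97)) = (66*(-63))*((49 - 38)/(103 + 97)) = -45738/200 = -4158*11/200 = -22869/100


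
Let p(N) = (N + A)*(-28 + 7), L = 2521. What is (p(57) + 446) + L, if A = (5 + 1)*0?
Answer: 1770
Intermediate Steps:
A = 0 (A = 6*0 = 0)
p(N) = -21*N (p(N) = (N + 0)*(-28 + 7) = N*(-21) = -21*N)
(p(57) + 446) + L = (-21*57 + 446) + 2521 = (-1197 + 446) + 2521 = -751 + 2521 = 1770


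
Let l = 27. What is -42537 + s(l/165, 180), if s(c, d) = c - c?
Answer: -42537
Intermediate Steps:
s(c, d) = 0
-42537 + s(l/165, 180) = -42537 + 0 = -42537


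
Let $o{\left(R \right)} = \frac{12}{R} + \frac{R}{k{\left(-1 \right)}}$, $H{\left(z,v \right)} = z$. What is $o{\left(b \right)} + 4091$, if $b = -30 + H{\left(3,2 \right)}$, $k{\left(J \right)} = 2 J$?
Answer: $\frac{73873}{18} \approx 4104.1$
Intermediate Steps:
$b = -27$ ($b = -30 + 3 = -27$)
$o{\left(R \right)} = \frac{12}{R} - \frac{R}{2}$ ($o{\left(R \right)} = \frac{12}{R} + \frac{R}{2 \left(-1\right)} = \frac{12}{R} + \frac{R}{-2} = \frac{12}{R} + R \left(- \frac{1}{2}\right) = \frac{12}{R} - \frac{R}{2}$)
$o{\left(b \right)} + 4091 = \left(\frac{12}{-27} - - \frac{27}{2}\right) + 4091 = \left(12 \left(- \frac{1}{27}\right) + \frac{27}{2}\right) + 4091 = \left(- \frac{4}{9} + \frac{27}{2}\right) + 4091 = \frac{235}{18} + 4091 = \frac{73873}{18}$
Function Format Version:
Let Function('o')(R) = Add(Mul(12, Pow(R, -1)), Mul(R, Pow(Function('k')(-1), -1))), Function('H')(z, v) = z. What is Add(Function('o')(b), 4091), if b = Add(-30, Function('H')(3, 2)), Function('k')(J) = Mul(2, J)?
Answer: Rational(73873, 18) ≈ 4104.1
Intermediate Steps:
b = -27 (b = Add(-30, 3) = -27)
Function('o')(R) = Add(Mul(12, Pow(R, -1)), Mul(Rational(-1, 2), R)) (Function('o')(R) = Add(Mul(12, Pow(R, -1)), Mul(R, Pow(Mul(2, -1), -1))) = Add(Mul(12, Pow(R, -1)), Mul(R, Pow(-2, -1))) = Add(Mul(12, Pow(R, -1)), Mul(R, Rational(-1, 2))) = Add(Mul(12, Pow(R, -1)), Mul(Rational(-1, 2), R)))
Add(Function('o')(b), 4091) = Add(Add(Mul(12, Pow(-27, -1)), Mul(Rational(-1, 2), -27)), 4091) = Add(Add(Mul(12, Rational(-1, 27)), Rational(27, 2)), 4091) = Add(Add(Rational(-4, 9), Rational(27, 2)), 4091) = Add(Rational(235, 18), 4091) = Rational(73873, 18)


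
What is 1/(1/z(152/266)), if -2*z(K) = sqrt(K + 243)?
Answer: -sqrt(11935)/14 ≈ -7.8034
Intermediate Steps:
z(K) = -sqrt(243 + K)/2 (z(K) = -sqrt(K + 243)/2 = -sqrt(243 + K)/2)
1/(1/z(152/266)) = 1/(1/(-sqrt(243 + 152/266)/2)) = 1/(1/(-sqrt(243 + 152*(1/266))/2)) = 1/(1/(-sqrt(243 + 4/7)/2)) = 1/(1/(-sqrt(11935)/14)) = 1/(-2*sqrt(11935)/1705) = -sqrt(11935)/14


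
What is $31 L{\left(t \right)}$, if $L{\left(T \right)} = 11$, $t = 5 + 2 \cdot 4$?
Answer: $341$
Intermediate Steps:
$t = 13$ ($t = 5 + 8 = 13$)
$31 L{\left(t \right)} = 31 \cdot 11 = 341$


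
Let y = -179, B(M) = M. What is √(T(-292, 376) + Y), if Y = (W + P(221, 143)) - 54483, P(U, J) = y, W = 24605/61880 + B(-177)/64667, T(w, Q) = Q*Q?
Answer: √283374753618032047686/57165628 ≈ 294.47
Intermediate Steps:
T(w, Q) = Q²
W = 45147965/114331256 (W = 24605/61880 - 177/64667 = 24605*(1/61880) - 177*1/64667 = 703/1768 - 177/64667 = 45147965/114331256 ≈ 0.39489)
P(U, J) = -179
Y = -6249529967507/114331256 (Y = (45147965/114331256 - 179) - 54483 = -20420146859/114331256 - 54483 = -6249529967507/114331256 ≈ -54662.)
√(T(-292, 376) + Y) = √(376² - 6249529967507/114331256) = √(141376 - 6249529967507/114331256) = √(9914165680749/114331256) = √283374753618032047686/57165628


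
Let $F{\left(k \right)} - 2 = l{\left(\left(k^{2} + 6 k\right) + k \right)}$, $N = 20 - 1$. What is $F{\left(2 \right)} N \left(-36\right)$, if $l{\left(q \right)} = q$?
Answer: $-13680$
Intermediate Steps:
$N = 19$
$F{\left(k \right)} = 2 + k^{2} + 7 k$ ($F{\left(k \right)} = 2 + \left(\left(k^{2} + 6 k\right) + k\right) = 2 + \left(k^{2} + 7 k\right) = 2 + k^{2} + 7 k$)
$F{\left(2 \right)} N \left(-36\right) = \left(2 + 2 \left(7 + 2\right)\right) 19 \left(-36\right) = \left(2 + 2 \cdot 9\right) 19 \left(-36\right) = \left(2 + 18\right) 19 \left(-36\right) = 20 \cdot 19 \left(-36\right) = 380 \left(-36\right) = -13680$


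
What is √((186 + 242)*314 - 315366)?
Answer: I*√180974 ≈ 425.41*I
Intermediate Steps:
√((186 + 242)*314 - 315366) = √(428*314 - 315366) = √(134392 - 315366) = √(-180974) = I*√180974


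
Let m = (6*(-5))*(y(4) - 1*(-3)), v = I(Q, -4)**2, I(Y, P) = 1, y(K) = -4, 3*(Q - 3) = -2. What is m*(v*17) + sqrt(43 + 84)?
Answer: 510 + sqrt(127) ≈ 521.27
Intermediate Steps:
Q = 7/3 (Q = 3 + (1/3)*(-2) = 3 - 2/3 = 7/3 ≈ 2.3333)
v = 1 (v = 1**2 = 1)
m = 30 (m = (6*(-5))*(-4 - 1*(-3)) = -30*(-4 + 3) = -30*(-1) = 30)
m*(v*17) + sqrt(43 + 84) = 30*(1*17) + sqrt(43 + 84) = 30*17 + sqrt(127) = 510 + sqrt(127)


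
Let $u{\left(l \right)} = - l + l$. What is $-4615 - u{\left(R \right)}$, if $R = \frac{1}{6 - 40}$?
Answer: $-4615$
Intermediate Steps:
$R = - \frac{1}{34}$ ($R = \frac{1}{-34} = - \frac{1}{34} \approx -0.029412$)
$u{\left(l \right)} = 0$
$-4615 - u{\left(R \right)} = -4615 - 0 = -4615 + 0 = -4615$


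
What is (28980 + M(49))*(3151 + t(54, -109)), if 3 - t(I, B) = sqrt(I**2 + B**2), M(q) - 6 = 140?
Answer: 91863404 - 29126*sqrt(14797) ≈ 8.8320e+7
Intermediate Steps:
M(q) = 146 (M(q) = 6 + 140 = 146)
t(I, B) = 3 - sqrt(B**2 + I**2) (t(I, B) = 3 - sqrt(I**2 + B**2) = 3 - sqrt(B**2 + I**2))
(28980 + M(49))*(3151 + t(54, -109)) = (28980 + 146)*(3151 + (3 - sqrt((-109)**2 + 54**2))) = 29126*(3151 + (3 - sqrt(11881 + 2916))) = 29126*(3151 + (3 - sqrt(14797))) = 29126*(3154 - sqrt(14797)) = 91863404 - 29126*sqrt(14797)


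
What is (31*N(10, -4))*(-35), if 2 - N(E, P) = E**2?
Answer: 106330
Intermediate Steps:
N(E, P) = 2 - E**2
(31*N(10, -4))*(-35) = (31*(2 - 1*10**2))*(-35) = (31*(2 - 1*100))*(-35) = (31*(2 - 100))*(-35) = (31*(-98))*(-35) = -3038*(-35) = 106330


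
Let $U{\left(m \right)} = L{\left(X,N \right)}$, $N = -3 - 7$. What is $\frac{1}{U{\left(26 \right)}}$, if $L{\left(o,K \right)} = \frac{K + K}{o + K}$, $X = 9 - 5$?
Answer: $\frac{3}{10} \approx 0.3$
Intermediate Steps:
$N = -10$
$X = 4$ ($X = 9 - 5 = 4$)
$L{\left(o,K \right)} = \frac{2 K}{K + o}$
$U{\left(m \right)} = \frac{10}{3}$ ($U{\left(m \right)} = 2 \left(-10\right) \frac{1}{-10 + 4} = 2 \left(-10\right) \frac{1}{-6} = 2 \left(-10\right) \left(- \frac{1}{6}\right) = \frac{10}{3}$)
$\frac{1}{U{\left(26 \right)}} = \frac{1}{\frac{10}{3}} = \frac{3}{10}$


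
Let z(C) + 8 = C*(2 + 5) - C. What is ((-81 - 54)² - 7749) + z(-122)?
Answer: 9736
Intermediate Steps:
z(C) = -8 + 6*C (z(C) = -8 + (C*(2 + 5) - C) = -8 + (C*7 - C) = -8 + (7*C - C) = -8 + 6*C)
((-81 - 54)² - 7749) + z(-122) = ((-81 - 54)² - 7749) + (-8 + 6*(-122)) = ((-135)² - 7749) + (-8 - 732) = (18225 - 7749) - 740 = 10476 - 740 = 9736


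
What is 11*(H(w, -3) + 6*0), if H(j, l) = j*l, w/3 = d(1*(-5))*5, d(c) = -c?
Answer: -2475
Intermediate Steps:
w = 75 (w = 3*(-(-5)*5) = 3*(-1*(-5)*5) = 3*(5*5) = 3*25 = 75)
11*(H(w, -3) + 6*0) = 11*(75*(-3) + 6*0) = 11*(-225 + 0) = 11*(-225) = -2475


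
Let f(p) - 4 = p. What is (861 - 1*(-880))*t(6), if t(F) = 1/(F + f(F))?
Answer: 1741/16 ≈ 108.81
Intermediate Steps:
f(p) = 4 + p
t(F) = 1/(4 + 2*F) (t(F) = 1/(F + (4 + F)) = 1/(4 + 2*F))
(861 - 1*(-880))*t(6) = (861 - 1*(-880))*(1/(2*(2 + 6))) = (861 + 880)*((1/2)/8) = 1741*((1/2)*(1/8)) = 1741*(1/16) = 1741/16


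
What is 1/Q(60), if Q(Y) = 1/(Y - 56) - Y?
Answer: -4/239 ≈ -0.016736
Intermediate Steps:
Q(Y) = 1/(-56 + Y) - Y
1/Q(60) = 1/((1 - 1*60² + 56*60)/(-56 + 60)) = 1/((1 - 1*3600 + 3360)/4) = 1/((1 - 3600 + 3360)/4) = 1/((¼)*(-239)) = 1/(-239/4) = -4/239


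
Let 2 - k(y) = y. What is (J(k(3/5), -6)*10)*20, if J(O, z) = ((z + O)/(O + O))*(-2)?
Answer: 4600/7 ≈ 657.14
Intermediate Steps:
k(y) = 2 - y
J(O, z) = -(O + z)/O (J(O, z) = ((O + z)/((2*O)))*(-2) = ((O + z)*(1/(2*O)))*(-2) = ((O + z)/(2*O))*(-2) = -(O + z)/O)
(J(k(3/5), -6)*10)*20 = (((-(2 - 3/5) - 1*(-6))/(2 - 3/5))*10)*20 = (((-(2 - 3/5) + 6)/(2 - 3/5))*10)*20 = (((-(2 - 1*⅗) + 6)/(2 - 1*⅗))*10)*20 = (((-(2 - ⅗) + 6)/(2 - ⅗))*10)*20 = (((-1*7/5 + 6)/(7/5))*10)*20 = ((5*(-7/5 + 6)/7)*10)*20 = (((5/7)*(23/5))*10)*20 = ((23/7)*10)*20 = (230/7)*20 = 4600/7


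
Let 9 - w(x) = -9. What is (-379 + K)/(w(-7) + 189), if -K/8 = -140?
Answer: 247/69 ≈ 3.5797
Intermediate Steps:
K = 1120 (K = -8*(-140) = 1120)
w(x) = 18 (w(x) = 9 - 1*(-9) = 9 + 9 = 18)
(-379 + K)/(w(-7) + 189) = (-379 + 1120)/(18 + 189) = 741/207 = 741*(1/207) = 247/69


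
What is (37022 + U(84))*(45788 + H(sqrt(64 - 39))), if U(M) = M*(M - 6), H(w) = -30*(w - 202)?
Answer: 2252688652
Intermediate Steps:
H(w) = 6060 - 30*w (H(w) = -30*(-202 + w) = 6060 - 30*w)
U(M) = M*(-6 + M)
(37022 + U(84))*(45788 + H(sqrt(64 - 39))) = (37022 + 84*(-6 + 84))*(45788 + (6060 - 30*sqrt(64 - 39))) = (37022 + 84*78)*(45788 + (6060 - 30*sqrt(25))) = (37022 + 6552)*(45788 + (6060 - 30*5)) = 43574*(45788 + (6060 - 150)) = 43574*(45788 + 5910) = 43574*51698 = 2252688652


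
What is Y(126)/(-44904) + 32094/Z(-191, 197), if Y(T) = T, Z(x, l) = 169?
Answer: 240187947/1264796 ≈ 189.90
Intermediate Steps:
Y(126)/(-44904) + 32094/Z(-191, 197) = 126/(-44904) + 32094/169 = 126*(-1/44904) + 32094*(1/169) = -21/7484 + 32094/169 = 240187947/1264796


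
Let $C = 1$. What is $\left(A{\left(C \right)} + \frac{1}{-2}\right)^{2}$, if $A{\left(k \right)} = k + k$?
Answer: $\frac{9}{4} \approx 2.25$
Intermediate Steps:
$A{\left(k \right)} = 2 k$
$\left(A{\left(C \right)} + \frac{1}{-2}\right)^{2} = \left(2 \cdot 1 + \frac{1}{-2}\right)^{2} = \left(2 - \frac{1}{2}\right)^{2} = \left(\frac{3}{2}\right)^{2} = \frac{9}{4}$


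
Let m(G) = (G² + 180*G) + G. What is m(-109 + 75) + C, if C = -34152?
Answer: -39150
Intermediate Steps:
m(G) = G² + 181*G
m(-109 + 75) + C = (-109 + 75)*(181 + (-109 + 75)) - 34152 = -34*(181 - 34) - 34152 = -34*147 - 34152 = -4998 - 34152 = -39150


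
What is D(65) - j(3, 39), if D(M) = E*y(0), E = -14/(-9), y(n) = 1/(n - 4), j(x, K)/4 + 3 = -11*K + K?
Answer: 28289/18 ≈ 1571.6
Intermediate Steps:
j(x, K) = -12 - 40*K (j(x, K) = -12 + 4*(-11*K + K) = -12 + 4*(-10*K) = -12 - 40*K)
y(n) = 1/(-4 + n)
E = 14/9 (E = -14*(-⅑) = 14/9 ≈ 1.5556)
D(M) = -7/18 (D(M) = 14/(9*(-4 + 0)) = (14/9)/(-4) = (14/9)*(-¼) = -7/18)
D(65) - j(3, 39) = -7/18 - (-12 - 40*39) = -7/18 - (-12 - 1560) = -7/18 - 1*(-1572) = -7/18 + 1572 = 28289/18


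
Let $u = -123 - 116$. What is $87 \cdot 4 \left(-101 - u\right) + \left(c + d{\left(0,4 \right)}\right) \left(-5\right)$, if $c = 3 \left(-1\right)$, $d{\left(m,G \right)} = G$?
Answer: $48019$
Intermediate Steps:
$c = -3$
$u = -239$ ($u = -123 - 116 = -239$)
$87 \cdot 4 \left(-101 - u\right) + \left(c + d{\left(0,4 \right)}\right) \left(-5\right) = 87 \cdot 4 \left(-101 - -239\right) + \left(-3 + 4\right) \left(-5\right) = 348 \left(-101 + 239\right) + 1 \left(-5\right) = 348 \cdot 138 - 5 = 48024 - 5 = 48019$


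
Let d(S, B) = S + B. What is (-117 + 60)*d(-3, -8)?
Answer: 627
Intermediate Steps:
d(S, B) = B + S
(-117 + 60)*d(-3, -8) = (-117 + 60)*(-8 - 3) = -57*(-11) = 627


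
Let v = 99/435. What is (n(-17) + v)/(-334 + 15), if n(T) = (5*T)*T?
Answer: -209558/46255 ≈ -4.5305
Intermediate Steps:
n(T) = 5*T²
v = 33/145 (v = 99*(1/435) = 33/145 ≈ 0.22759)
(n(-17) + v)/(-334 + 15) = (5*(-17)² + 33/145)/(-334 + 15) = (5*289 + 33/145)/(-319) = (1445 + 33/145)*(-1/319) = (209558/145)*(-1/319) = -209558/46255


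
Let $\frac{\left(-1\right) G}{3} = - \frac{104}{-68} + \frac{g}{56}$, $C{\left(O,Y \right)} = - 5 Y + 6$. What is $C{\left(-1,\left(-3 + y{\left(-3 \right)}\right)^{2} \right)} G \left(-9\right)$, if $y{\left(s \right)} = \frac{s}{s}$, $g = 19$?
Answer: $- \frac{48033}{68} \approx -706.37$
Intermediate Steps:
$y{\left(s \right)} = 1$
$C{\left(O,Y \right)} = 6 - 5 Y$
$G = - \frac{5337}{952}$ ($G = - 3 \left(- \frac{104}{-68} + \frac{19}{56}\right) = - 3 \left(\left(-104\right) \left(- \frac{1}{68}\right) + 19 \cdot \frac{1}{56}\right) = - 3 \left(\frac{26}{17} + \frac{19}{56}\right) = \left(-3\right) \frac{1779}{952} = - \frac{5337}{952} \approx -5.6061$)
$C{\left(-1,\left(-3 + y{\left(-3 \right)}\right)^{2} \right)} G \left(-9\right) = \left(6 - 5 \left(-3 + 1\right)^{2}\right) \left(\left(- \frac{5337}{952}\right) \left(-9\right)\right) = \left(6 - 5 \left(-2\right)^{2}\right) \frac{48033}{952} = \left(6 - 20\right) \frac{48033}{952} = \left(-14\right) \frac{48033}{952} = - \frac{48033}{68}$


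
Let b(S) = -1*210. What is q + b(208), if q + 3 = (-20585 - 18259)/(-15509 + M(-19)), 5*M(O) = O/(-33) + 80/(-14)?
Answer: -1885417323/8957041 ≈ -210.50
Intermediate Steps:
M(O) = -8/7 - O/165 (M(O) = (O/(-33) + 80/(-14))/5 = (O*(-1/33) + 80*(-1/14))/5 = (-O/33 - 40/7)/5 = (-40/7 - O/33)/5 = -8/7 - O/165)
b(S) = -210
q = -4438713/8957041 (q = -3 + (-20585 - 18259)/(-15509 + (-8/7 - 1/165*(-19))) = -3 - 38844/(-15509 + (-8/7 + 19/165)) = -3 - 38844/(-15509 - 1187/1155) = -3 - 38844/(-17914082/1155) = -3 - 38844*(-1155/17914082) = -3 + 22432410/8957041 = -4438713/8957041 ≈ -0.49556)
q + b(208) = -4438713/8957041 - 210 = -1885417323/8957041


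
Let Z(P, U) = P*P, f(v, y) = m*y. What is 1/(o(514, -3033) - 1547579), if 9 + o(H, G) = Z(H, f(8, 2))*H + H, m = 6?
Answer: 1/134249670 ≈ 7.4488e-9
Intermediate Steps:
f(v, y) = 6*y
Z(P, U) = P**2
o(H, G) = -9 + H + H**3 (o(H, G) = -9 + (H**2*H + H) = -9 + (H**3 + H) = -9 + (H + H**3) = -9 + H + H**3)
1/(o(514, -3033) - 1547579) = 1/((-9 + 514 + 514**3) - 1547579) = 1/((-9 + 514 + 135796744) - 1547579) = 1/(135797249 - 1547579) = 1/134249670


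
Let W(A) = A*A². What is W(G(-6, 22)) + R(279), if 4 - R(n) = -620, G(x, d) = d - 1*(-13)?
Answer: 43499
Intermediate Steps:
G(x, d) = 13 + d (G(x, d) = d + 13 = 13 + d)
R(n) = 624 (R(n) = 4 - 1*(-620) = 4 + 620 = 624)
W(A) = A³
W(G(-6, 22)) + R(279) = (13 + 22)³ + 624 = 35³ + 624 = 42875 + 624 = 43499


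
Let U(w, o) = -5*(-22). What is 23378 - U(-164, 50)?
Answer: 23268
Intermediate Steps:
U(w, o) = 110
23378 - U(-164, 50) = 23378 - 1*110 = 23378 - 110 = 23268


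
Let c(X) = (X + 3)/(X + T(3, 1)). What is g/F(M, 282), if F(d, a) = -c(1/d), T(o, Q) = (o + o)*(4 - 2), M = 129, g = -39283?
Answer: 60849367/388 ≈ 1.5683e+5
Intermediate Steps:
T(o, Q) = 4*o (T(o, Q) = (2*o)*2 = 4*o)
c(X) = (3 + X)/(12 + X) (c(X) = (X + 3)/(X + 4*3) = (3 + X)/(X + 12) = (3 + X)/(12 + X))
F(d, a) = -(3 + 1/d)/(12 + 1/d)
g/F(M, 282) = -39283*(1 + 12*129)/(-1 - 3*129) = -39283*(1 + 1548)/(-1 - 387) = -39283/(-388/1549) = -39283*(-1549/388) = 60849367/388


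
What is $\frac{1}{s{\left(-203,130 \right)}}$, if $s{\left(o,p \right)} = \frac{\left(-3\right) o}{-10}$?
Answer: $- \frac{10}{609} \approx -0.01642$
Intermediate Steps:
$s{\left(o,p \right)} = \frac{3 o}{10}$ ($s{\left(o,p \right)} = - 3 o \left(- \frac{1}{10}\right) = \frac{3 o}{10}$)
$\frac{1}{s{\left(-203,130 \right)}} = \frac{1}{\frac{3}{10} \left(-203\right)} = \frac{1}{- \frac{609}{10}} = - \frac{10}{609}$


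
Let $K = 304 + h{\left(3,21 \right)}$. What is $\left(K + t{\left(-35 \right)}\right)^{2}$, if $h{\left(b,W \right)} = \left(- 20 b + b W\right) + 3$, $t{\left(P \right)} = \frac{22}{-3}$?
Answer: $\frac{824464}{9} \approx 91607.0$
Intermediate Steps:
$t{\left(P \right)} = - \frac{22}{3}$ ($t{\left(P \right)} = 22 \left(- \frac{1}{3}\right) = - \frac{22}{3}$)
$h{\left(b,W \right)} = 3 - 20 b + W b$ ($h{\left(b,W \right)} = \left(- 20 b + W b\right) + 3 = 3 - 20 b + W b$)
$K = 310$ ($K = 304 + \left(3 - 60 + 21 \cdot 3\right) = 304 + \left(3 - 60 + 63\right) = 304 + 6 = 310$)
$\left(K + t{\left(-35 \right)}\right)^{2} = \left(310 - \frac{22}{3}\right)^{2} = \left(\frac{908}{3}\right)^{2} = \frac{824464}{9}$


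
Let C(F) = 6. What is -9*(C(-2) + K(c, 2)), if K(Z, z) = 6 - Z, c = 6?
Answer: -54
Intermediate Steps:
-9*(C(-2) + K(c, 2)) = -9*(6 + (6 - 1*6)) = -9*(6 + (6 - 6)) = -9*(6 + 0) = -9*6 = -54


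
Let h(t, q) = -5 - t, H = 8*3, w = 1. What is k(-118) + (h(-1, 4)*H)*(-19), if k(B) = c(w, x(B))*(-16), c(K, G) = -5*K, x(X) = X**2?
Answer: 1904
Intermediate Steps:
H = 24
k(B) = 80 (k(B) = -5*1*(-16) = -5*(-16) = 80)
k(-118) + (h(-1, 4)*H)*(-19) = 80 + ((-5 - 1*(-1))*24)*(-19) = 80 + ((-5 + 1)*24)*(-19) = 80 - 4*24*(-19) = 80 - 96*(-19) = 80 + 1824 = 1904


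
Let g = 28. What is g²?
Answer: 784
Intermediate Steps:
g² = 28² = 784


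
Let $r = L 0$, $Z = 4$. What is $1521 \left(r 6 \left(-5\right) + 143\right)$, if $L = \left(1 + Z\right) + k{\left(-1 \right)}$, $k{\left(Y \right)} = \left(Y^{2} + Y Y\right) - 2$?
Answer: $217503$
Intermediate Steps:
$k{\left(Y \right)} = -2 + 2 Y^{2}$ ($k{\left(Y \right)} = \left(Y^{2} + Y^{2}\right) - 2 = 2 Y^{2} - 2 = -2 + 2 Y^{2}$)
$L = 5$ ($L = \left(1 + 4\right) - \left(2 - 2 \left(-1\right)^{2}\right) = 5 + \left(-2 + 2 \cdot 1\right) = 5 + \left(-2 + 2\right) = 5 + 0 = 5$)
$r = 0$ ($r = 5 \cdot 0 = 0$)
$1521 \left(r 6 \left(-5\right) + 143\right) = 1521 \left(0 \cdot 6 \left(-5\right) + 143\right) = 1521 \left(0 \left(-30\right) + 143\right) = 1521 \left(0 + 143\right) = 1521 \cdot 143 = 217503$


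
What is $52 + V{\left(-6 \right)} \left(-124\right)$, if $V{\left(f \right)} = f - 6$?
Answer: $1540$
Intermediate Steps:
$V{\left(f \right)} = -6 + f$
$52 + V{\left(-6 \right)} \left(-124\right) = 52 + \left(-6 - 6\right) \left(-124\right) = 52 - -1488 = 52 + 1488 = 1540$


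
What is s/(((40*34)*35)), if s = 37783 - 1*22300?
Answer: 15483/47600 ≈ 0.32527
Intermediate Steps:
s = 15483 (s = 37783 - 22300 = 15483)
s/(((40*34)*35)) = 15483/(((40*34)*35)) = 15483/((1360*35)) = 15483/47600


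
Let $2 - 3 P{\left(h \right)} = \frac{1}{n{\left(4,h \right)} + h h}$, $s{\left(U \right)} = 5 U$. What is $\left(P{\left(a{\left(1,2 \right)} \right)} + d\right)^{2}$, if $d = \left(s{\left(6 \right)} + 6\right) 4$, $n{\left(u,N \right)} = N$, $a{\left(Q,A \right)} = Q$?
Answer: $\frac{83521}{4} \approx 20880.0$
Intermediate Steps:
$P{\left(h \right)} = \frac{2}{3} - \frac{1}{3 \left(h + h^{2}\right)}$ ($P{\left(h \right)} = \frac{2}{3} - \frac{1}{3 \left(h + h h\right)} = \frac{2}{3} - \frac{1}{3 \left(h + h^{2}\right)}$)
$d = 144$ ($d = \left(5 \cdot 6 + 6\right) 4 = \left(30 + 6\right) 4 = 36 \cdot 4 = 144$)
$\left(P{\left(a{\left(1,2 \right)} \right)} + d\right)^{2} = \left(\frac{-1 + 2 \cdot 1 + 2 \cdot 1^{2}}{3 \cdot 1 \left(1 + 1\right)} + 144\right)^{2} = \left(\frac{1}{3} \cdot 1 \cdot \frac{1}{2} \left(-1 + 2 + 2 \cdot 1\right) + 144\right)^{2} = \left(\frac{1}{3} \cdot 1 \cdot \frac{1}{2} \left(-1 + 2 + 2\right) + 144\right)^{2} = \left(\frac{1}{3} \cdot 1 \cdot \frac{1}{2} \cdot 3 + 144\right)^{2} = \left(\frac{1}{2} + 144\right)^{2} = \left(\frac{289}{2}\right)^{2} = \frac{83521}{4}$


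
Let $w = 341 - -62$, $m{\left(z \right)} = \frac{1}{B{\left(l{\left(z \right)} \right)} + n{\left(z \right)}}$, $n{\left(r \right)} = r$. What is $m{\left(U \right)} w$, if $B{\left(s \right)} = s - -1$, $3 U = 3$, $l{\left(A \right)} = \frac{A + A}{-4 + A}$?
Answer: $\frac{1209}{4} \approx 302.25$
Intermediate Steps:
$l{\left(A \right)} = \frac{2 A}{-4 + A}$
$U = 1$ ($U = \frac{1}{3} \cdot 3 = 1$)
$B{\left(s \right)} = 1 + s$ ($B{\left(s \right)} = s + 1 = 1 + s$)
$m{\left(z \right)} = \frac{1}{1 + z + \frac{2 z}{-4 + z}}$ ($m{\left(z \right)} = \frac{1}{\left(1 + \frac{2 z}{-4 + z}\right) + z} = \frac{1}{1 + z + \frac{2 z}{-4 + z}}$)
$w = 403$ ($w = 341 + 62 = 403$)
$m{\left(U \right)} w = \frac{-4 + 1}{-4 + 1^{2} - 1} \cdot 403 = \frac{1}{-4 + 1 - 1} \left(-3\right) 403 = \frac{1}{-4} \left(-3\right) 403 = \left(- \frac{1}{4}\right) \left(-3\right) 403 = \frac{3}{4} \cdot 403 = \frac{1209}{4}$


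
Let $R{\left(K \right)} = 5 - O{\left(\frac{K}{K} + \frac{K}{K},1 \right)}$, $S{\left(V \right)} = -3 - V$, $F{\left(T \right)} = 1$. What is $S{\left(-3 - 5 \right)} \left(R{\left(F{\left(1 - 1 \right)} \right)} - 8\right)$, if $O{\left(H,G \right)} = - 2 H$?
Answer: $5$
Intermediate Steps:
$R{\left(K \right)} = 9$ ($R{\left(K \right)} = 5 - - 2 \left(\frac{K}{K} + \frac{K}{K}\right) = 5 - - 2 \left(1 + 1\right) = 5 - \left(-2\right) 2 = 5 - -4 = 5 + 4 = 9$)
$S{\left(-3 - 5 \right)} \left(R{\left(F{\left(1 - 1 \right)} \right)} - 8\right) = \left(-3 - \left(-3 - 5\right)\right) \left(9 - 8\right) = \left(-3 - \left(-3 - 5\right)\right) 1 = \left(-3 - -8\right) 1 = \left(-3 + 8\right) 1 = 5 \cdot 1 = 5$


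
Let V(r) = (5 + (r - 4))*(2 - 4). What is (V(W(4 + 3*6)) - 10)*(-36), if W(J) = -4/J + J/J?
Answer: 5400/11 ≈ 490.91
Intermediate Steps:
W(J) = 1 - 4/J (W(J) = -4/J + 1 = 1 - 4/J)
V(r) = -2 - 2*r (V(r) = (5 + (-4 + r))*(-2) = (1 + r)*(-2) = -2 - 2*r)
(V(W(4 + 3*6)) - 10)*(-36) = ((-2 - 2*(-4 + (4 + 3*6))/(4 + 3*6)) - 10)*(-36) = ((-2 - 2*(-4 + (4 + 18))/(4 + 18)) - 10)*(-36) = ((-2 - 2*(-4 + 22)/22) - 10)*(-36) = ((-2 - 18/11) - 10)*(-36) = (-40/11 - 10)*(-36) = -150/11*(-36) = 5400/11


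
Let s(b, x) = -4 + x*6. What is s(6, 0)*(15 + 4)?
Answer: -76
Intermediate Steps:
s(b, x) = -4 + 6*x
s(6, 0)*(15 + 4) = (-4 + 6*0)*(15 + 4) = (-4 + 0)*19 = -4*19 = -76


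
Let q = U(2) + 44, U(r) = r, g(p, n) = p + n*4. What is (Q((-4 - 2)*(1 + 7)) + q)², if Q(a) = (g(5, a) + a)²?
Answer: 3054883441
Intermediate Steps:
g(p, n) = p + 4*n
Q(a) = (5 + 5*a)² (Q(a) = ((5 + 4*a) + a)² = (5 + 5*a)²)
q = 46 (q = 2 + 44 = 46)
(Q((-4 - 2)*(1 + 7)) + q)² = (25*(1 + (-4 - 2)*(1 + 7))² + 46)² = (25*(1 - 6*8)² + 46)² = (25*(1 - 48)² + 46)² = (25*(-47)² + 46)² = (25*2209 + 46)² = (55225 + 46)² = 55271² = 3054883441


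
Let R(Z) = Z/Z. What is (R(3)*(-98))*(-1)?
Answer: 98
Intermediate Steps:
R(Z) = 1
(R(3)*(-98))*(-1) = (1*(-98))*(-1) = -98*(-1) = 98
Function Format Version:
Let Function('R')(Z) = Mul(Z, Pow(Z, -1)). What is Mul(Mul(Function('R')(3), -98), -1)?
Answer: 98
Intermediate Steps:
Function('R')(Z) = 1
Mul(Mul(Function('R')(3), -98), -1) = Mul(Mul(1, -98), -1) = Mul(-98, -1) = 98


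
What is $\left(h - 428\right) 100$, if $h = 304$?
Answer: $-12400$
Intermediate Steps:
$\left(h - 428\right) 100 = \left(304 - 428\right) 100 = \left(-124\right) 100 = -12400$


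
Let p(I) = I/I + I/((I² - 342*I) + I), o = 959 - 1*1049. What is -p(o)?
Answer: -430/431 ≈ -0.99768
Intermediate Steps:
o = -90 (o = 959 - 1049 = -90)
p(I) = 1 + I/(I² - 341*I)
-p(o) = -(-340 - 90)/(-341 - 90) = -(-430)/(-431) = -(-1)*(-430)/431 = -1*430/431 = -430/431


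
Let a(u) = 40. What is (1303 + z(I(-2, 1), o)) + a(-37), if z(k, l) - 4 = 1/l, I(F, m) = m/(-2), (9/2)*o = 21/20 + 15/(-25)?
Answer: 1357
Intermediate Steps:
o = ⅒ (o = 2*(21/20 + 15/(-25))/9 = 2*(21*(1/20) + 15*(-1/25))/9 = 2*(21/20 - ⅗)/9 = (2/9)*(9/20) = ⅒ ≈ 0.10000)
I(F, m) = -m/2 (I(F, m) = m*(-½) = -m/2)
z(k, l) = 4 + 1/l
(1303 + z(I(-2, 1), o)) + a(-37) = (1303 + (4 + 1/(⅒))) + 40 = (1303 + (4 + 10)) + 40 = (1303 + 14) + 40 = 1317 + 40 = 1357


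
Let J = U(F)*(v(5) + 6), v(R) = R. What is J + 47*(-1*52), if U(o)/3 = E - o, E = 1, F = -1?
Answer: -2378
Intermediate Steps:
U(o) = 3 - 3*o (U(o) = 3*(1 - o) = 3 - 3*o)
J = 66 (J = (3 - 3*(-1))*(5 + 6) = (3 + 3)*11 = 6*11 = 66)
J + 47*(-1*52) = 66 + 47*(-1*52) = 66 + 47*(-52) = 66 - 2444 = -2378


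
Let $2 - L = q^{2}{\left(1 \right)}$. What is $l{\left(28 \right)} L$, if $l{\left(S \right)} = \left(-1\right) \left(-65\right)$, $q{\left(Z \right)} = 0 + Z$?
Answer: $65$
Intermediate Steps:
$q{\left(Z \right)} = Z$
$l{\left(S \right)} = 65$
$L = 1$ ($L = 2 - 1^{2} = 2 - 1 = 1$)
$l{\left(28 \right)} L = 65 \cdot 1 = 65$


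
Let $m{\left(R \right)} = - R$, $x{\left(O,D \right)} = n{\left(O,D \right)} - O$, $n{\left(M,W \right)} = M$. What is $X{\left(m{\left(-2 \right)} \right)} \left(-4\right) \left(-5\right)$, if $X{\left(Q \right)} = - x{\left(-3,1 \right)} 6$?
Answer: $0$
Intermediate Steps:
$x{\left(O,D \right)} = 0$ ($x{\left(O,D \right)} = O - O = 0$)
$X{\left(Q \right)} = 0$ ($X{\left(Q \right)} = \left(-1\right) 0 \cdot 6 = 0 \cdot 6 = 0$)
$X{\left(m{\left(-2 \right)} \right)} \left(-4\right) \left(-5\right) = 0 \left(-4\right) \left(-5\right) = 0 \left(-5\right) = 0$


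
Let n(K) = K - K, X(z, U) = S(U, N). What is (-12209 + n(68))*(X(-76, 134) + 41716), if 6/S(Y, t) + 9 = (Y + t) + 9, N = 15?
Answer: -75887359210/149 ≈ -5.0931e+8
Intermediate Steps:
S(Y, t) = 6/(Y + t) (S(Y, t) = 6/(-9 + ((Y + t) + 9)) = 6/(-9 + (9 + Y + t)) = 6/(Y + t))
X(z, U) = 6/(15 + U) (X(z, U) = 6/(U + 15) = 6/(15 + U))
n(K) = 0
(-12209 + n(68))*(X(-76, 134) + 41716) = (-12209 + 0)*(6/(15 + 134) + 41716) = -12209*(6/149 + 41716) = -12209*6215690/149 = -75887359210/149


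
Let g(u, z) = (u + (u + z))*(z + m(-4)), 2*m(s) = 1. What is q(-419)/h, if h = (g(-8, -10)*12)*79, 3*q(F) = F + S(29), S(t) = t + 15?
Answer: -125/234156 ≈ -0.00053383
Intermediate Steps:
S(t) = 15 + t
m(s) = ½ (m(s) = (½)*1 = ½)
g(u, z) = (½ + z)*(z + 2*u) (g(u, z) = (u + (u + z))*(z + ½) = (z + 2*u)*(½ + z) = (½ + z)*(z + 2*u))
q(F) = 44/3 + F/3 (q(F) = (F + (15 + 29))/3 = (F + 44)/3 = (44 + F)/3 = 44/3 + F/3)
h = 234156 (h = ((-8 + (-10)² + (½)*(-10) + 2*(-8)*(-10))*12)*79 = ((-8 + 100 - 5 + 160)*12)*79 = (247*12)*79 = 2964*79 = 234156)
q(-419)/h = (44/3 + (⅓)*(-419))/234156 = (44/3 - 419/3)*(1/234156) = -125*1/234156 = -125/234156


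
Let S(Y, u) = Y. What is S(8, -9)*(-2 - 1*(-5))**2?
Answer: 72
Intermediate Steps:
S(8, -9)*(-2 - 1*(-5))**2 = 8*(-2 - 1*(-5))**2 = 8*(-2 + 5)**2 = 8*3**2 = 8*9 = 72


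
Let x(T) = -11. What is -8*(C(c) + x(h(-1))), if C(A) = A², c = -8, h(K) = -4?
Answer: -424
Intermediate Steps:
-8*(C(c) + x(h(-1))) = -8*((-8)² - 11) = -8*(64 - 11) = -8*53 = -424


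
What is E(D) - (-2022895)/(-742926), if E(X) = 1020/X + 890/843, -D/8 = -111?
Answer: -667465750/1287366937 ≈ -0.51847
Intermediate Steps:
D = 888 (D = -8*(-111) = 888)
E(X) = 890/843 + 1020/X (E(X) = 1020/X + 890*(1/843) = 1020/X + 890/843 = 890/843 + 1020/X)
E(D) - (-2022895)/(-742926) = (890/843 + 1020/888) - (-2022895)/(-742926) = (890/843 + 1020*(1/888)) - (-2022895)*(-1)/742926 = (890/843 + 85/74) - 1*2022895/742926 = 137515/62382 - 2022895/742926 = -667465750/1287366937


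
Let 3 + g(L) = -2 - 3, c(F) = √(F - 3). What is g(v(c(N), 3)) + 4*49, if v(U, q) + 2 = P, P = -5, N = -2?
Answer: 188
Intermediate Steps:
c(F) = √(-3 + F)
v(U, q) = -7 (v(U, q) = -2 - 5 = -7)
g(L) = -8 (g(L) = -3 + (-2 - 3) = -3 - 5 = -8)
g(v(c(N), 3)) + 4*49 = -8 + 4*49 = -8 + 196 = 188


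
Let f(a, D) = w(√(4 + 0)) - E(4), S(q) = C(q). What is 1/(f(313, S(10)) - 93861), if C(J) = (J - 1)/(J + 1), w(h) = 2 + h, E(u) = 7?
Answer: -1/93864 ≈ -1.0654e-5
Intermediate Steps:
C(J) = (-1 + J)/(1 + J)
S(q) = (-1 + q)/(1 + q)
f(a, D) = -3 (f(a, D) = (2 + √(4 + 0)) - 1*7 = (2 + √4) - 7 = (2 + 2) - 7 = 4 - 7 = -3)
1/(f(313, S(10)) - 93861) = 1/(-3 - 93861) = 1/(-93864) = -1/93864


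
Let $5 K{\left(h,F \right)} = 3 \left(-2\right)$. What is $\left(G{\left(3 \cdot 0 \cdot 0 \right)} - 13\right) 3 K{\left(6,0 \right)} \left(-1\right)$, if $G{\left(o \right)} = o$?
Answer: $- \frac{234}{5} \approx -46.8$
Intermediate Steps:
$K{\left(h,F \right)} = - \frac{6}{5}$ ($K{\left(h,F \right)} = \frac{3 \left(-2\right)}{5} = \frac{1}{5} \left(-6\right) = - \frac{6}{5}$)
$\left(G{\left(3 \cdot 0 \cdot 0 \right)} - 13\right) 3 K{\left(6,0 \right)} \left(-1\right) = \left(3 \cdot 0 \cdot 0 - 13\right) 3 \left(- \frac{6}{5}\right) \left(-1\right) = \left(0 \cdot 0 - 13\right) \left(\left(- \frac{18}{5}\right) \left(-1\right)\right) = \left(0 - 13\right) \frac{18}{5} = \left(-13\right) \frac{18}{5} = - \frac{234}{5}$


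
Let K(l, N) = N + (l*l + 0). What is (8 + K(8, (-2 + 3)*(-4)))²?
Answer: 4624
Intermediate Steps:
K(l, N) = N + l² (K(l, N) = N + (l² + 0) = N + l²)
(8 + K(8, (-2 + 3)*(-4)))² = (8 + ((-2 + 3)*(-4) + 8²))² = (8 + (1*(-4) + 64))² = (8 + (-4 + 64))² = (8 + 60)² = 68² = 4624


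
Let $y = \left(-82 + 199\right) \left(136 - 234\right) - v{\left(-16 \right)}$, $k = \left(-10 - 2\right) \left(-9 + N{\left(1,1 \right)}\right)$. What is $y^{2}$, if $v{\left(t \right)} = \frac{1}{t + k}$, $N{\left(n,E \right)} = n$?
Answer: $\frac{841404432961}{6400} \approx 1.3147 \cdot 10^{8}$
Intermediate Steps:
$k = 96$ ($k = \left(-10 - 2\right) \left(-9 + 1\right) = \left(-12\right) \left(-8\right) = 96$)
$v{\left(t \right)} = \frac{1}{96 + t}$ ($v{\left(t \right)} = \frac{1}{t + 96} = \frac{1}{96 + t}$)
$y = - \frac{917281}{80}$ ($y = \left(-82 + 199\right) \left(136 - 234\right) - \frac{1}{96 - 16} = 117 \left(-98\right) - \frac{1}{80} = -11466 - \frac{1}{80} = - \frac{917281}{80} \approx -11466.0$)
$y^{2} = \left(- \frac{917281}{80}\right)^{2} = \frac{841404432961}{6400}$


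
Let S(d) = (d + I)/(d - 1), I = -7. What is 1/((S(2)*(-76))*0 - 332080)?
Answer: -1/332080 ≈ -3.0113e-6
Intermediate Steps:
S(d) = (-7 + d)/(-1 + d) (S(d) = (d - 7)/(d - 1) = (-7 + d)/(-1 + d))
1/((S(2)*(-76))*0 - 332080) = 1/((((-7 + 2)/(-1 + 2))*(-76))*0 - 332080) = 1/(((-5/1)*(-76))*0 - 332080) = 1/(((1*(-5))*(-76))*0 - 332080) = 1/(-5*(-76)*0 - 332080) = 1/(380*0 - 332080) = 1/(0 - 332080) = 1/(-332080) = -1/332080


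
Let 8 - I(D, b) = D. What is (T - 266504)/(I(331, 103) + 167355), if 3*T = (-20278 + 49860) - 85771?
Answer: -855701/501096 ≈ -1.7077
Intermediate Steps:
T = -56189/3 (T = ((-20278 + 49860) - 85771)/3 = (29582 - 85771)/3 = (⅓)*(-56189) = -56189/3 ≈ -18730.)
I(D, b) = 8 - D
(T - 266504)/(I(331, 103) + 167355) = (-56189/3 - 266504)/((8 - 1*331) + 167355) = -855701/(3*((8 - 331) + 167355)) = -855701/(3*(-323 + 167355)) = -855701/3/167032 = -855701/3*1/167032 = -855701/501096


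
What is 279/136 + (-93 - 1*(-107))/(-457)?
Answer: 125599/62152 ≈ 2.0208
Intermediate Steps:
279/136 + (-93 - 1*(-107))/(-457) = 279*(1/136) + (-93 + 107)*(-1/457) = 279/136 + 14*(-1/457) = 279/136 - 14/457 = 125599/62152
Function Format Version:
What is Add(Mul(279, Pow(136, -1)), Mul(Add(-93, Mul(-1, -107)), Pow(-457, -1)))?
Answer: Rational(125599, 62152) ≈ 2.0208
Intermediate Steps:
Add(Mul(279, Pow(136, -1)), Mul(Add(-93, Mul(-1, -107)), Pow(-457, -1))) = Add(Mul(279, Rational(1, 136)), Mul(Add(-93, 107), Rational(-1, 457))) = Add(Rational(279, 136), Mul(14, Rational(-1, 457))) = Add(Rational(279, 136), Rational(-14, 457)) = Rational(125599, 62152)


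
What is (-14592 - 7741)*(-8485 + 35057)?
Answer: -593432476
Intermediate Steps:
(-14592 - 7741)*(-8485 + 35057) = -22333*26572 = -593432476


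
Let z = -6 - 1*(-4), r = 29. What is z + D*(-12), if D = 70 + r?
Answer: -1190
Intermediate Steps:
D = 99 (D = 70 + 29 = 99)
z = -2 (z = -6 + 4 = -2)
z + D*(-12) = -2 + 99*(-12) = -2 - 1188 = -1190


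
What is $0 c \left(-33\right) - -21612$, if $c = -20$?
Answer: $21612$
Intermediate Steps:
$0 c \left(-33\right) - -21612 = 0 \left(-20\right) \left(-33\right) - -21612 = 0 \left(-33\right) + 21612 = 0 + 21612 = 21612$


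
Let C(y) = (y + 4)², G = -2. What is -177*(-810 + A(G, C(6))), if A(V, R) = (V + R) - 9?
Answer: 127617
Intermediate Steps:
C(y) = (4 + y)²
A(V, R) = -9 + R + V (A(V, R) = (R + V) - 9 = -9 + R + V)
-177*(-810 + A(G, C(6))) = -177*(-810 + (-9 + (4 + 6)² - 2)) = -177*(-810 + (-9 + 10² - 2)) = -177*(-810 + (-9 + 100 - 2)) = -177*(-810 + 89) = -177*(-721) = 127617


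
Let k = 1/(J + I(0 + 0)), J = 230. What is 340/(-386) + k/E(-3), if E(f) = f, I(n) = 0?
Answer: -117493/133170 ≈ -0.88228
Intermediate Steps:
k = 1/230 (k = 1/(230 + 0) = 1/230 ≈ 0.0043478)
340/(-386) + k/E(-3) = 340/(-386) + (1/230)/(-3) = 340*(-1/386) + (1/230)*(-⅓) = -170/193 - 1/690 = -117493/133170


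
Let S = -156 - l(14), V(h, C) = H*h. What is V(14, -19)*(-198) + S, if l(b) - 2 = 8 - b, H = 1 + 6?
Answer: -19556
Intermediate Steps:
H = 7
V(h, C) = 7*h
l(b) = 10 - b (l(b) = 2 + (8 - b) = 10 - b)
S = -152 (S = -156 - (10 - 1*14) = -156 - (10 - 14) = -156 - 1*(-4) = -156 + 4 = -152)
V(14, -19)*(-198) + S = (7*14)*(-198) - 152 = 98*(-198) - 152 = -19404 - 152 = -19556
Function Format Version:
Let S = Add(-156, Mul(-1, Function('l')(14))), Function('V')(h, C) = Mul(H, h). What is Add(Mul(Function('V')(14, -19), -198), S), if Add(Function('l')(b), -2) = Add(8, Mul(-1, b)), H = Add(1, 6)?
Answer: -19556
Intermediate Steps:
H = 7
Function('V')(h, C) = Mul(7, h)
Function('l')(b) = Add(10, Mul(-1, b)) (Function('l')(b) = Add(2, Add(8, Mul(-1, b))) = Add(10, Mul(-1, b)))
S = -152 (S = Add(-156, Mul(-1, Add(10, Mul(-1, 14)))) = Add(-156, Mul(-1, Add(10, -14))) = Add(-156, Mul(-1, -4)) = Add(-156, 4) = -152)
Add(Mul(Function('V')(14, -19), -198), S) = Add(Mul(Mul(7, 14), -198), -152) = Add(Mul(98, -198), -152) = Add(-19404, -152) = -19556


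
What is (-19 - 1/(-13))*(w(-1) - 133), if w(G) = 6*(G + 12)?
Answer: 16482/13 ≈ 1267.8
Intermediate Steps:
w(G) = 72 + 6*G (w(G) = 6*(12 + G) = 72 + 6*G)
(-19 - 1/(-13))*(w(-1) - 133) = (-19 - 1/(-13))*((72 + 6*(-1)) - 133) = (-19 - 1*(-1/13))*((72 - 6) - 133) = (-19 + 1/13)*(66 - 133) = -246/13*(-67) = 16482/13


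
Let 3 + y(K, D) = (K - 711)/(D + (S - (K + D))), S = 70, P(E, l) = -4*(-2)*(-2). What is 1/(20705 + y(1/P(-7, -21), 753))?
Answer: 1121/23195565 ≈ 4.8328e-5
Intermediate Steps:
P(E, l) = -16 (P(E, l) = 8*(-2) = -16)
y(K, D) = -3 + (-711 + K)/(70 - K) (y(K, D) = -3 + (K - 711)/(D + (70 - (K + D))) = -3 + (-711 + K)/(D + (70 - (D + K))) = -3 + (-711 + K)/(D + (70 + (-D - K))) = -3 + (-711 + K)/(D + (70 - D - K)) = -3 + (-711 + K)/(70 - K))
1/(20705 + y(1/P(-7, -21), 753)) = 1/(20705 + (921 - 4/(-16))/(-70 + 1/(-16))) = 1/(20705 + (921 - 4*(-1/16))/(-70 - 1/16)) = 1/(20705 + (921 + 1/4)/(-1121/16)) = 1/(20705 - 16/1121*3685/4) = 1/(20705 - 14740/1121) = 1/(23195565/1121) = 1121/23195565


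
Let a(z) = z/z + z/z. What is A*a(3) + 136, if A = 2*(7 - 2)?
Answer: 156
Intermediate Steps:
a(z) = 2 (a(z) = 1 + 1 = 2)
A = 10 (A = 2*5 = 10)
A*a(3) + 136 = 10*2 + 136 = 20 + 136 = 156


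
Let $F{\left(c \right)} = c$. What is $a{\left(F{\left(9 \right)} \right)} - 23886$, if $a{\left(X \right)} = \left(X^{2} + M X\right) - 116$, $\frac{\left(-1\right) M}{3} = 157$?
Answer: $-28160$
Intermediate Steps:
$M = -471$ ($M = \left(-3\right) 157 = -471$)
$a{\left(X \right)} = -116 + X^{2} - 471 X$ ($a{\left(X \right)} = \left(X^{2} - 471 X\right) - 116 = -116 + X^{2} - 471 X$)
$a{\left(F{\left(9 \right)} \right)} - 23886 = \left(-116 + 9^{2} - 4239\right) - 23886 = \left(-116 + 81 - 4239\right) - 23886 = -4274 - 23886 = -28160$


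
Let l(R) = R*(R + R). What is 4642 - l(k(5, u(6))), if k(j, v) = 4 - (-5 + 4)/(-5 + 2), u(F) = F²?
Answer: 41536/9 ≈ 4615.1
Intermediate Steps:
k(j, v) = 11/3 (k(j, v) = 4 - (-1)/(-3) = 4 - (-1)*(-1)/3 = 4 - 1*⅓ = 4 - ⅓ = 11/3)
l(R) = 2*R² (l(R) = R*(2*R) = 2*R²)
4642 - l(k(5, u(6))) = 4642 - 2*(11/3)² = 4642 - 2*121/9 = 4642 - 1*242/9 = 4642 - 242/9 = 41536/9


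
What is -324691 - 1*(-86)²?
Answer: -332087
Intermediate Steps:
-324691 - 1*(-86)² = -324691 - 1*7396 = -324691 - 7396 = -332087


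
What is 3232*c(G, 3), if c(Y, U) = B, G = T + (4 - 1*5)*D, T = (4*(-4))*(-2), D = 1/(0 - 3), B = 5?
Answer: 16160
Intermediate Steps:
D = -⅓ (D = 1/(-3) = -⅓ ≈ -0.33333)
T = 32 (T = -16*(-2) = 32)
G = 97/3 (G = 32 + (4 - 1*5)*(-⅓) = 32 + (4 - 5)*(-⅓) = 32 - 1*(-⅓) = 32 + ⅓ = 97/3 ≈ 32.333)
c(Y, U) = 5
3232*c(G, 3) = 3232*5 = 16160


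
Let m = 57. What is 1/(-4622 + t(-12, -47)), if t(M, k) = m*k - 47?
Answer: -1/7348 ≈ -0.00013609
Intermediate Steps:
t(M, k) = -47 + 57*k (t(M, k) = 57*k - 47 = -47 + 57*k)
1/(-4622 + t(-12, -47)) = 1/(-4622 + (-47 + 57*(-47))) = 1/(-4622 + (-47 - 2679)) = 1/(-4622 - 2726) = 1/(-7348) = -1/7348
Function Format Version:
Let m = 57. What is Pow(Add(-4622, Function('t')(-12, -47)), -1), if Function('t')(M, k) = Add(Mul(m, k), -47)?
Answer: Rational(-1, 7348) ≈ -0.00013609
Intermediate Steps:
Function('t')(M, k) = Add(-47, Mul(57, k)) (Function('t')(M, k) = Add(Mul(57, k), -47) = Add(-47, Mul(57, k)))
Pow(Add(-4622, Function('t')(-12, -47)), -1) = Pow(Add(-4622, Add(-47, Mul(57, -47))), -1) = Pow(Add(-4622, Add(-47, -2679)), -1) = Pow(Add(-4622, -2726), -1) = Pow(-7348, -1) = Rational(-1, 7348)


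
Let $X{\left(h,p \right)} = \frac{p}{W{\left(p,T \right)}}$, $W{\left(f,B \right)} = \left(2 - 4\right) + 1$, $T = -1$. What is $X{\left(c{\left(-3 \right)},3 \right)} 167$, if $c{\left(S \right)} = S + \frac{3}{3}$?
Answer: $-501$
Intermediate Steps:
$W{\left(f,B \right)} = -1$ ($W{\left(f,B \right)} = -2 + 1 = -1$)
$c{\left(S \right)} = 1 + S$ ($c{\left(S \right)} = S + 3 \cdot \frac{1}{3} = S + 1 = 1 + S$)
$X{\left(h,p \right)} = - p$ ($X{\left(h,p \right)} = \frac{p}{-1} = p \left(-1\right) = - p$)
$X{\left(c{\left(-3 \right)},3 \right)} 167 = \left(-1\right) 3 \cdot 167 = \left(-3\right) 167 = -501$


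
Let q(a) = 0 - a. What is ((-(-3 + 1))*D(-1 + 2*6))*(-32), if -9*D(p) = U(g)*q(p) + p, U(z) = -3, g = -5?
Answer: 2816/9 ≈ 312.89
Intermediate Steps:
q(a) = -a
D(p) = -4*p/9 (D(p) = -(-(-3)*p + p)/9 = -(3*p + p)/9 = -4*p/9)
((-(-3 + 1))*D(-1 + 2*6))*(-32) = ((-(-3 + 1))*(-4*(-1 + 2*6)/9))*(-32) = ((-1*(-2))*(-4*(-1 + 12)/9))*(-32) = (2*(-4/9*11))*(-32) = (2*(-44/9))*(-32) = -88/9*(-32) = 2816/9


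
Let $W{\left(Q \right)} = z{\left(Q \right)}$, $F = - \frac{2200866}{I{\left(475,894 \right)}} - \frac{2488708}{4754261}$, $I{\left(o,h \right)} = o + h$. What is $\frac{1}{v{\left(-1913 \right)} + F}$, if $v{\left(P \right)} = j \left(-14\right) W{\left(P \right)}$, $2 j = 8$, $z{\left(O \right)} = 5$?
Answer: $- \frac{6508583309}{12289301757798} \approx -0.00052961$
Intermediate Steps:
$I{\left(o,h \right)} = h + o$
$F = - \frac{10466898431278}{6508583309}$ ($F = - \frac{2200866}{894 + 475} - \frac{2488708}{4754261} = - \frac{2200866}{1369} - \frac{2488708}{4754261} = - \frac{10466898431278}{6508583309} \approx -1608.2$)
$j = 4$ ($j = \frac{1}{2} \cdot 8 = 4$)
$W{\left(Q \right)} = 5$
$v{\left(P \right)} = -280$ ($v{\left(P \right)} = 4 \left(-14\right) 5 = \left(-56\right) 5 = -280$)
$\frac{1}{v{\left(-1913 \right)} + F} = \frac{1}{-280 - \frac{10466898431278}{6508583309}} = \frac{1}{- \frac{12289301757798}{6508583309}} = - \frac{6508583309}{12289301757798}$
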